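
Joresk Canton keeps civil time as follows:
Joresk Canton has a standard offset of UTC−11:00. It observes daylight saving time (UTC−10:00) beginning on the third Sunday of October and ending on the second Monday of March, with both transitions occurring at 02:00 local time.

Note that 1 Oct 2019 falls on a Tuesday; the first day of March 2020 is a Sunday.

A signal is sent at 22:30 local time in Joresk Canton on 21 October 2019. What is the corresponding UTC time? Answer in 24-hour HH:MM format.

1 October 2019 is a Tuesday, so the first Sunday is October 6 and the third is October 20.
1 March 2020 is a Sunday, so the first Monday is March 2 and the second is March 9.
21 October 2019 falls between 20 October 2019 and 9 March 2020, so daylight saving is in effect and Joresk Canton is at UTC−10:00.
22:30 local + 10h = 08:30 UTC (rolling into the next day, 22 October 2019).

08:30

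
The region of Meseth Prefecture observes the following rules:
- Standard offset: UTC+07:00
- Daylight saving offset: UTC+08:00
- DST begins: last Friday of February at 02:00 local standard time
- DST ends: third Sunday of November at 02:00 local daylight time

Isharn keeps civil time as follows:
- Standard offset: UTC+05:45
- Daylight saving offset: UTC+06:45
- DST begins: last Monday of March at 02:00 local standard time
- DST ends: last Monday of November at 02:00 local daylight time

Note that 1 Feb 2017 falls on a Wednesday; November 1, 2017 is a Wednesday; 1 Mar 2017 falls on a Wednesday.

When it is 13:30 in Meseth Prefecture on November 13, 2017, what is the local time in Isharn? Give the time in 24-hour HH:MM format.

12:15

1 February 2017 is a Wednesday, so Fridays fall on 3, 10, 17, 24; the last is February 24.
1 November 2017 is a Wednesday, so the first Sunday is November 5 and the third is November 19.
November 13, 2017 lies within the daylight-saving period (24 February – 19 November), so Meseth Prefecture is on daylight time, UTC+08:00.
13:30 Meseth Prefecture − 8h = 05:30 UTC.
1 March 2017 is a Wednesday, so Mondays fall on 6, 13, 20, 27; the last is March 27.
1 November 2017 is a Wednesday, so Mondays fall on 6, 13, 20, 27; the last is November 27.
At the standard offset (UTC+05:45), 05:30 UTC + 5h45m = 11:15 Isharn standard time.
The standard-time date in Isharn, November 13, 2017, falls between 27 March and 27 November, so daylight saving is in effect and Isharn is at UTC+06:45.
05:30 UTC + 6h45m = 12:15 Isharn.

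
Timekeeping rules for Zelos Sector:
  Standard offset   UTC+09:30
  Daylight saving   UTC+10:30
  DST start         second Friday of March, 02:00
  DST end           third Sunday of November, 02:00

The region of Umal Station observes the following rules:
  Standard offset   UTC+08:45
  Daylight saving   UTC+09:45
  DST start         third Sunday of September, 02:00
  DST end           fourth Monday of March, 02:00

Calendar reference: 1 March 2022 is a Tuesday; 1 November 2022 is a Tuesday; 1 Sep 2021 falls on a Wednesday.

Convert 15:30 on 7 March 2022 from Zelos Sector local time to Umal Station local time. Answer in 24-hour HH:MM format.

15:45

1 March 2022 is a Tuesday, so the first Friday is March 4 and the second is March 11.
1 November 2022 is a Tuesday, so the first Sunday is November 6 and the third is November 20.
Daylight saving runs 11 March – 20 November; 7 March 2022 is outside that window, so Zelos Sector is on standard time at UTC+09:30.
15:30 Zelos Sector − 9h30m = 06:00 UTC.
1 September 2021 is a Wednesday, so the first Sunday is September 5 and the third is September 19.
1 March 2022 is a Tuesday, so the first Monday is March 7 and the fourth is March 28.
At the standard offset (UTC+08:45), 06:00 UTC + 8h45m = 14:45 Umal Station standard time.
The standard-time date in Umal Station, 7 March 2022, lies within the daylight-saving period (19 September 2021 – 28 March 2022), so Umal Station is on daylight time, UTC+09:45.
06:00 UTC + 9h45m = 15:45 Umal Station.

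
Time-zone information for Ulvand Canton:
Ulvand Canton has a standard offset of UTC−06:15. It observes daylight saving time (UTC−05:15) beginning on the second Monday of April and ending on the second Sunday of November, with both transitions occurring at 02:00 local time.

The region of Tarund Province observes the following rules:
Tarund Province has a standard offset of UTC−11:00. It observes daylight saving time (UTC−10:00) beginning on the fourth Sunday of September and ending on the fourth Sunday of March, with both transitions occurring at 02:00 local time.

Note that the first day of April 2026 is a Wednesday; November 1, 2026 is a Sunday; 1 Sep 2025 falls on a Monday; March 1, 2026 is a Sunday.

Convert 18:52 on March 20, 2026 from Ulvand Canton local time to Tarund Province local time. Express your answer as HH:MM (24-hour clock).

15:07

1 April 2026 is a Wednesday, so the first Monday is April 6 and the second is April 13.
1 November 2026 is a Sunday, so the first Sunday is November 1 and the second is November 8.
Daylight saving runs 13 April – 8 November; March 20, 2026 is outside that window, so Ulvand Canton is on standard time at UTC−06:15.
18:52 Ulvand Canton + 6h15m = 01:07 UTC (rolling into the next day, 21 March 2026).
1 September 2025 is a Monday, so the first Sunday is September 7 and the fourth is September 28.
1 March 2026 is a Sunday, so the first Sunday is March 1 and the fourth is March 22.
At the standard offset (UTC−11:00), 01:07 UTC − 11h = 14:07 Tarund Province standard time (rolling into the previous day, 20 March 2026).
The standard-time date in Tarund Province, March 20, 2026, falls between 28 September 2025 and 22 March 2026, so daylight saving is in effect and Tarund Province is at UTC−10:00.
01:07 UTC − 10h = 15:07 Tarund Province (rolling into the previous day, 20 March 2026).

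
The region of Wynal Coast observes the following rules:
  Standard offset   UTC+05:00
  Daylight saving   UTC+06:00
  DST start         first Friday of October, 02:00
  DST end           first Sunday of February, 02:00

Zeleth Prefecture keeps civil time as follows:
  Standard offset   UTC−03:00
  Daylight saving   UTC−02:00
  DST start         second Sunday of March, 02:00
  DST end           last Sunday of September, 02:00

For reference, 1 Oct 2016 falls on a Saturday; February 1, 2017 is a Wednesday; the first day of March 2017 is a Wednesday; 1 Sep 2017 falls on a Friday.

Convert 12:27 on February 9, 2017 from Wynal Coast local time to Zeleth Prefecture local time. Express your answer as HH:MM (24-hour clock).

04:27

1 October 2016 is a Saturday, so the first Friday is October 7.
1 February 2017 is a Wednesday, so the first Sunday is February 5.
February 9, 2017 is outside the daylight-saving period (7 October 2016 – 5 February 2017), so Wynal Coast is on standard time, UTC+05:00.
12:27 Wynal Coast − 5h = 07:27 UTC.
1 March 2017 is a Wednesday, so the first Sunday is March 5 and the second is March 12.
1 September 2017 is a Friday, so Sundays fall on 3, 10, 17, 24; the last is September 24.
At the standard offset (UTC−03:00), 07:27 UTC − 3h = 04:27 Zeleth Prefecture standard time.
The standard-time date in Zeleth Prefecture, February 9, 2017, does not fall between 12 March and 24 September, so daylight saving is not in effect and Zeleth Prefecture is at UTC−03:00.
07:27 UTC − 3h = 04:27 Zeleth Prefecture.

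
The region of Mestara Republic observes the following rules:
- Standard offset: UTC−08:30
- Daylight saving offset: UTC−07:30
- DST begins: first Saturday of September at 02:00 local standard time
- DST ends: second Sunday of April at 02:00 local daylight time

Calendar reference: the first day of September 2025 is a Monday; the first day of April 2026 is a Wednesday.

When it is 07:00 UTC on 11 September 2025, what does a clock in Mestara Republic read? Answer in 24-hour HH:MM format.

1 September 2025 is a Monday, so the first Saturday is September 6.
1 April 2026 is a Wednesday, so the first Sunday is April 5 and the second is April 12.
At the standard offset (UTC−08:30), 07:00 UTC − 8h30m = 22:30 Mestara Republic standard time (rolling into the previous day, 10 September 2025).
The standard-time date in Mestara Republic, 10 September 2025, falls between 6 September 2025 and 12 April 2026, so daylight saving is in effect and Mestara Republic is at UTC−07:30.
07:00 UTC − 7h30m = 23:30 local (rolling into the previous day, 10 September 2025).

23:30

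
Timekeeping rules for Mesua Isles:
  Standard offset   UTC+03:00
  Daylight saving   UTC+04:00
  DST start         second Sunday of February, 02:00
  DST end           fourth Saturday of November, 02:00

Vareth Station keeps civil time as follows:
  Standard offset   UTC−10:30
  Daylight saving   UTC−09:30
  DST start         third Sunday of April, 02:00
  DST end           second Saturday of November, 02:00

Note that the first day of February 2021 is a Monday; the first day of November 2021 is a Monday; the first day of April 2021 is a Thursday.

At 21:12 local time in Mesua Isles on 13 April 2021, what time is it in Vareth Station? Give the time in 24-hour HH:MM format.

1 February 2021 is a Monday, so the first Sunday is February 7 and the second is February 14.
1 November 2021 is a Monday, so the first Saturday is November 6 and the fourth is November 27.
13 April 2021 lies within the daylight-saving period (14 February – 27 November), so Mesua Isles is on daylight time, UTC+04:00.
21:12 Mesua Isles − 4h = 17:12 UTC.
1 April 2021 is a Thursday, so the first Sunday is April 4 and the third is April 18.
1 November 2021 is a Monday, so the first Saturday is November 6 and the second is November 13.
At the standard offset (UTC−10:30), 17:12 UTC − 10h30m = 06:42 Vareth Station standard time.
The standard-time date in Vareth Station, 13 April 2021, does not fall between 18 April and 13 November, so daylight saving is not in effect and Vareth Station is at UTC−10:30.
17:12 UTC − 10h30m = 06:42 Vareth Station.

06:42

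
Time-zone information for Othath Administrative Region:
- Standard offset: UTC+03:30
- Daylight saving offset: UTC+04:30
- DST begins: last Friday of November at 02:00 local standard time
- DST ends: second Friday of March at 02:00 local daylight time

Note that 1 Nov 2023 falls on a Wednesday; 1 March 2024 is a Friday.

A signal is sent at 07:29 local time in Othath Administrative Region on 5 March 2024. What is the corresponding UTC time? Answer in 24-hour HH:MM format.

02:59

1 November 2023 is a Wednesday, so Fridays fall on 3, 10, 17, 24; the last is November 24.
1 March 2024 is a Friday, so the first Friday is March 1 and the second is March 8.
5 March 2024 lies within the daylight-saving period (24 November 2023 – 8 March 2024), so Othath Administrative Region is on daylight time, UTC+04:30.
07:29 local − 4h30m = 02:59 UTC.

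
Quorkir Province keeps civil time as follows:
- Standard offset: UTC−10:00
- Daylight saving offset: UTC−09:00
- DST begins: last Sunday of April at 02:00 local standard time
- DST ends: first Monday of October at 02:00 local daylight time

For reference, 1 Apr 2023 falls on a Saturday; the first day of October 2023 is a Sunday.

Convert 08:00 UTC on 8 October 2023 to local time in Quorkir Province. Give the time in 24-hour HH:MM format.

1 April 2023 is a Saturday, so Sundays fall on 2, 9, 16, 23, 30; the last is April 30.
1 October 2023 is a Sunday, so the first Monday is October 2.
At the standard offset (UTC−10:00), 08:00 UTC − 10h = 22:00 Quorkir Province standard time (rolling into the previous day, 7 October 2023).
The standard-time date in Quorkir Province, 7 October 2023, does not fall between 30 April and 2 October, so daylight saving is not in effect and Quorkir Province is at UTC−10:00.
08:00 UTC − 10h = 22:00 local (rolling into the previous day, 7 October 2023).

22:00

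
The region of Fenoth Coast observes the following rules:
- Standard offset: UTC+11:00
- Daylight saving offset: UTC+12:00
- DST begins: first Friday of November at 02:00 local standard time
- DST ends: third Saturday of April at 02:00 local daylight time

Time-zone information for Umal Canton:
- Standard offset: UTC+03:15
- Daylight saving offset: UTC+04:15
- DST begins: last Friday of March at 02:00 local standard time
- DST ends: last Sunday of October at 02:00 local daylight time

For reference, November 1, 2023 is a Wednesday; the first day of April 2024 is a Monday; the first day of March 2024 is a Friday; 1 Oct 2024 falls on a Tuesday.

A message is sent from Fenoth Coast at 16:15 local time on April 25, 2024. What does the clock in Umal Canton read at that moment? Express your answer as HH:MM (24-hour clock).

09:30

1 November 2023 is a Wednesday, so the first Friday is November 3.
1 April 2024 is a Monday, so the first Saturday is April 6 and the third is April 20.
Daylight saving runs 3 November 2023 – 20 April 2024; April 25, 2024 is outside that window, so Fenoth Coast is on standard time at UTC+11:00.
16:15 Fenoth Coast − 11h = 05:15 UTC.
1 March 2024 is a Friday, so Fridays fall on 1, 8, 15, 22, 29; the last is March 29.
1 October 2024 is a Tuesday, so Sundays fall on 6, 13, 20, 27; the last is October 27.
At the standard offset (UTC+03:15), 05:15 UTC + 3h15m = 08:30 Umal Canton standard time.
The standard-time date in Umal Canton, April 25, 2024, falls between 29 March and 27 October, so daylight saving is in effect and Umal Canton is at UTC+04:15.
05:15 UTC + 4h15m = 09:30 Umal Canton.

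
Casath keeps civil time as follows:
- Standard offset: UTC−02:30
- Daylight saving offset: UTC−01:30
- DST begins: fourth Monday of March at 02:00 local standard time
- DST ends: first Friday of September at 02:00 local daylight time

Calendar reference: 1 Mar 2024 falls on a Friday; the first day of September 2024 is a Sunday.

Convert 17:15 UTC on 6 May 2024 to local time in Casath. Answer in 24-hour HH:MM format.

1 March 2024 is a Friday, so the first Monday is March 4 and the fourth is March 25.
1 September 2024 is a Sunday, so the first Friday is September 6.
At the standard offset (UTC−02:30), 17:15 UTC − 2h30m = 14:45 Casath standard time.
Daylight saving runs 25 March – 6 September; the standard-time date in Casath, 6 May 2024, is inside that window, so Casath is at UTC−01:30.
17:15 UTC − 1h30m = 15:45 local.

15:45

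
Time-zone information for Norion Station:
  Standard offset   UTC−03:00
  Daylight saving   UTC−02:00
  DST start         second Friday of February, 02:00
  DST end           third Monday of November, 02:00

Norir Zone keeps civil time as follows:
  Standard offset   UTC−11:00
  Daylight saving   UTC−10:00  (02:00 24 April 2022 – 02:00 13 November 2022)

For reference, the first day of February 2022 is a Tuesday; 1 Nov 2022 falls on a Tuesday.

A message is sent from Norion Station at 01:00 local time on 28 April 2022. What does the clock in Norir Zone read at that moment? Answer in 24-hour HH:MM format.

17:00

1 February 2022 is a Tuesday, so the first Friday is February 4 and the second is February 11.
1 November 2022 is a Tuesday, so the first Monday is November 7 and the third is November 21.
28 April 2022 lies within the daylight-saving period (11 February – 21 November), so Norion Station is on daylight time, UTC−02:00.
01:00 Norion Station + 2h = 03:00 UTC.
At the standard offset (UTC−11:00), 03:00 UTC − 11h = 16:00 Norir Zone standard time (rolling into the previous day, 27 April 2022).
Daylight saving runs 24 April – 13 November; the standard-time date in Norir Zone, 27 April 2022, is inside that window, so Norir Zone is at UTC−10:00.
03:00 UTC − 10h = 17:00 Norir Zone (rolling into the previous day, 27 April 2022).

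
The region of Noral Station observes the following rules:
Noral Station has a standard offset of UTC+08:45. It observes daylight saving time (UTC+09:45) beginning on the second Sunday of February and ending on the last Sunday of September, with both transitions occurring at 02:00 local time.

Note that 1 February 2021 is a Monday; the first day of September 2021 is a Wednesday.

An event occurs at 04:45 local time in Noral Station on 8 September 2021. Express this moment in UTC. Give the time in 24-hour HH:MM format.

1 February 2021 is a Monday, so the first Sunday is February 7 and the second is February 14.
1 September 2021 is a Wednesday, so Sundays fall on 5, 12, 19, 26; the last is September 26.
Daylight saving runs 14 February – 26 September; 8 September 2021 is inside that window, so Noral Station is at UTC+09:45.
04:45 local − 9h45m = 19:00 UTC (rolling into the previous day, 7 September 2021).

19:00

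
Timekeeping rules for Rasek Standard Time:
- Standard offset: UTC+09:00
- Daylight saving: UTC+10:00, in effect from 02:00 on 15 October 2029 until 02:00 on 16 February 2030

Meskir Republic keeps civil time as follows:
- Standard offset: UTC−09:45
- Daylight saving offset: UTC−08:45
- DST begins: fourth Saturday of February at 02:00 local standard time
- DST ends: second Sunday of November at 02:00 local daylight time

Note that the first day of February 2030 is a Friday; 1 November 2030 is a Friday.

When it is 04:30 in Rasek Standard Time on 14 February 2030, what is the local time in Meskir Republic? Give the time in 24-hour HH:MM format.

14 February 2030 falls between 15 October 2029 and 16 February 2030, so daylight saving is in effect and Rasek Standard Time is at UTC+10:00.
04:30 Rasek Standard Time − 10h = 18:30 UTC (rolling into the previous day, 13 February 2030).
1 February 2030 is a Friday, so the first Saturday is February 2 and the fourth is February 23.
1 November 2030 is a Friday, so the first Sunday is November 3 and the second is November 10.
At the standard offset (UTC−09:45), 18:30 UTC − 9h45m = 08:45 Meskir Republic standard time.
The standard-time date in Meskir Republic, 13 February 2030, is outside the daylight-saving period (23 February – 10 November), so Meskir Republic is on standard time, UTC−09:45.
18:30 UTC − 9h45m = 08:45 Meskir Republic.

08:45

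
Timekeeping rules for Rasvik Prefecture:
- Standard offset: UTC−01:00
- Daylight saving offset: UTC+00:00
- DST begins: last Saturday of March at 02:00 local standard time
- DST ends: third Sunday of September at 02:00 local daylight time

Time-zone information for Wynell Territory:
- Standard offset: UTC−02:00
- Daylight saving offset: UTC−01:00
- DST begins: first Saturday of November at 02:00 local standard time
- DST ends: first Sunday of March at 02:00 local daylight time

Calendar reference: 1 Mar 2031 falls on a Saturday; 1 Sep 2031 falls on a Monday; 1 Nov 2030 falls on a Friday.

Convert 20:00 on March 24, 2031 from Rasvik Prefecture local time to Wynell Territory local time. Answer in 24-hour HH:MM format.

19:00

1 March 2031 is a Saturday, so Saturdays fall on 1, 8, 15, 22, 29; the last is March 29.
1 September 2031 is a Monday, so the first Sunday is September 7 and the third is September 21.
March 24, 2031 does not fall between 29 March and 21 September, so daylight saving is not in effect and Rasvik Prefecture is at UTC−01:00.
20:00 Rasvik Prefecture + 1h = 21:00 UTC.
1 November 2030 is a Friday, so the first Saturday is November 2.
1 March 2031 is a Saturday, so the first Sunday is March 2.
At the standard offset (UTC−02:00), 21:00 UTC − 2h = 19:00 Wynell Territory standard time.
The standard-time date in Wynell Territory, March 24, 2031, is outside the daylight-saving period (2 November 2030 – 2 March 2031), so Wynell Territory is on standard time, UTC−02:00.
21:00 UTC − 2h = 19:00 Wynell Territory.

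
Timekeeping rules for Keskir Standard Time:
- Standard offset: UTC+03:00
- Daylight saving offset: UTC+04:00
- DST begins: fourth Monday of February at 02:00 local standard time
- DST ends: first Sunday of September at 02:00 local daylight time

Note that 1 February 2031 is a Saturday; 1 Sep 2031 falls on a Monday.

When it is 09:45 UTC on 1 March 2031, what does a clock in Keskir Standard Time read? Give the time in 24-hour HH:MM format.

1 February 2031 is a Saturday, so the first Monday is February 3 and the fourth is February 24.
1 September 2031 is a Monday, so the first Sunday is September 7.
At the standard offset (UTC+03:00), 09:45 UTC + 3h = 12:45 Keskir Standard Time standard time.
The standard-time date in Keskir Standard Time, 1 March 2031, lies within the daylight-saving period (24 February – 7 September), so Keskir Standard Time is on daylight time, UTC+04:00.
09:45 UTC + 4h = 13:45 local.

13:45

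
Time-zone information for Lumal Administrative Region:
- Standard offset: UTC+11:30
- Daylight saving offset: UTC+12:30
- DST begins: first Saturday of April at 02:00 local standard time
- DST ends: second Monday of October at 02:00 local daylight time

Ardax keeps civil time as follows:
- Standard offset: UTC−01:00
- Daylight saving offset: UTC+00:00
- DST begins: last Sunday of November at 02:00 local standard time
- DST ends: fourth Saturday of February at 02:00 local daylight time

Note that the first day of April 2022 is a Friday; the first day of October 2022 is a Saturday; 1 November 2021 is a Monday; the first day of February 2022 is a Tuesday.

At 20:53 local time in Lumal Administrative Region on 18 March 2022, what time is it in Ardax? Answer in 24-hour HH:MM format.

1 April 2022 is a Friday, so the first Saturday is April 2.
1 October 2022 is a Saturday, so the first Monday is October 3 and the second is October 10.
Daylight saving runs 2 April – 10 October; 18 March 2022 is outside that window, so Lumal Administrative Region is on standard time at UTC+11:30.
20:53 Lumal Administrative Region − 11h30m = 09:23 UTC.
1 November 2021 is a Monday, so Sundays fall on 7, 14, 21, 28; the last is November 28.
1 February 2022 is a Tuesday, so the first Saturday is February 5 and the fourth is February 26.
At the standard offset (UTC−01:00), 09:23 UTC − 1h = 08:23 Ardax standard time.
Daylight saving runs 28 November 2021 – 26 February 2022; the standard-time date in Ardax, 18 March 2022, is outside that window, so Ardax is on standard time at UTC−01:00.
09:23 UTC − 1h = 08:23 Ardax.

08:23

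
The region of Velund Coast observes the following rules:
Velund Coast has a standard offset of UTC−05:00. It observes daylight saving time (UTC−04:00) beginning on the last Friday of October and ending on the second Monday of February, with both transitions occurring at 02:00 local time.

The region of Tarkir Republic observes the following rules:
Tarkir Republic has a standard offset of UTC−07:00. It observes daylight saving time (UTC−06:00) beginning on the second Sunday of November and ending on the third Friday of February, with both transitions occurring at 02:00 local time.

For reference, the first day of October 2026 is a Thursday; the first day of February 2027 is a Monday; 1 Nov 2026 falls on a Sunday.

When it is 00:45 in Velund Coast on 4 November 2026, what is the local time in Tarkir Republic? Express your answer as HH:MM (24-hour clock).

1 October 2026 is a Thursday, so Fridays fall on 2, 9, 16, 23, 30; the last is October 30.
1 February 2027 is a Monday, so the first Monday is February 1 and the second is February 8.
4 November 2026 lies within the daylight-saving period (30 October 2026 – 8 February 2027), so Velund Coast is on daylight time, UTC−04:00.
00:45 Velund Coast + 4h = 04:45 UTC.
1 November 2026 is a Sunday, so the first Sunday is November 1 and the second is November 8.
1 February 2027 is a Monday, so the first Friday is February 5 and the third is February 19.
At the standard offset (UTC−07:00), 04:45 UTC − 7h = 21:45 Tarkir Republic standard time (rolling into the previous day, 3 November 2026).
The standard-time date in Tarkir Republic, 3 November 2026, is outside the daylight-saving period (8 November 2026 – 19 February 2027), so Tarkir Republic is on standard time, UTC−07:00.
04:45 UTC − 7h = 21:45 Tarkir Republic (rolling into the previous day, 3 November 2026).

21:45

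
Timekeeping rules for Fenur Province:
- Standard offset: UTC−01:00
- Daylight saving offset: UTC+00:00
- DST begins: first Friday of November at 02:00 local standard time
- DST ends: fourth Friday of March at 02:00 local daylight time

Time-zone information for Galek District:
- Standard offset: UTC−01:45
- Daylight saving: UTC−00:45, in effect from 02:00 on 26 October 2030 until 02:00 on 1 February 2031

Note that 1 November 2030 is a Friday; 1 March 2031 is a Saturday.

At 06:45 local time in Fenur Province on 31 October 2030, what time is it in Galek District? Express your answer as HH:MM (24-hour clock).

07:00

1 November 2030 is a Friday, so the first Friday is November 1.
1 March 2031 is a Saturday, so the first Friday is March 7 and the fourth is March 28.
31 October 2030 does not fall between 1 November 2030 and 28 March 2031, so daylight saving is not in effect and Fenur Province is at UTC−01:00.
06:45 Fenur Province + 1h = 07:45 UTC.
At the standard offset (UTC−01:45), 07:45 UTC − 1h45m = 06:00 Galek District standard time.
The standard-time date in Galek District, 31 October 2030, lies within the daylight-saving period (26 October 2030 – 1 February 2031), so Galek District is on daylight time, UTC−00:45.
07:45 UTC − 0h45m = 07:00 Galek District.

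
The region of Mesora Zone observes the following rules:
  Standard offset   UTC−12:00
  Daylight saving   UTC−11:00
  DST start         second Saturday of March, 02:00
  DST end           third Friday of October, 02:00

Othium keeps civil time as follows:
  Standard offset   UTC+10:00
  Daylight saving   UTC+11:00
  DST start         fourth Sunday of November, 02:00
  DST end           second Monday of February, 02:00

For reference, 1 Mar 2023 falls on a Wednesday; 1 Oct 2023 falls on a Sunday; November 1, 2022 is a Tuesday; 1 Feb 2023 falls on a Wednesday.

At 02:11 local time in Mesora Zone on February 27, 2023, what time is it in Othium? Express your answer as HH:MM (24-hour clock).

1 March 2023 is a Wednesday, so the first Saturday is March 4 and the second is March 11.
1 October 2023 is a Sunday, so the first Friday is October 6 and the third is October 20.
February 27, 2023 does not fall between 11 March and 20 October, so daylight saving is not in effect and Mesora Zone is at UTC−12:00.
02:11 Mesora Zone + 12h = 14:11 UTC.
1 November 2022 is a Tuesday, so the first Sunday is November 6 and the fourth is November 27.
1 February 2023 is a Wednesday, so the first Monday is February 6 and the second is February 13.
At the standard offset (UTC+10:00), 14:11 UTC + 10h = 00:11 Othium standard time (rolling into the next day, 28 February 2023).
The standard-time date in Othium, February 28, 2023, is outside the daylight-saving period (27 November 2022 – 13 February 2023), so Othium is on standard time, UTC+10:00.
14:11 UTC + 10h = 00:11 Othium (rolling into the next day, 28 February 2023).

00:11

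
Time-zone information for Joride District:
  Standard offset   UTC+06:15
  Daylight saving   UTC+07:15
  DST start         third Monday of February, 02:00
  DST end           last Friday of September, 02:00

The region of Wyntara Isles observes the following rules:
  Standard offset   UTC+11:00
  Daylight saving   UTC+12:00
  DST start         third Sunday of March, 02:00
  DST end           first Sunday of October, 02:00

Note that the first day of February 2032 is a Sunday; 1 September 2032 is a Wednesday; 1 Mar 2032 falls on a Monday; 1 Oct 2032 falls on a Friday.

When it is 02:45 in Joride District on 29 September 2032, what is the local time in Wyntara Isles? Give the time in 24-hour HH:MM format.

1 February 2032 is a Sunday, so the first Monday is February 2 and the third is February 16.
1 September 2032 is a Wednesday, so Fridays fall on 3, 10, 17, 24; the last is September 24.
29 September 2032 does not fall between 16 February and 24 September, so daylight saving is not in effect and Joride District is at UTC+06:15.
02:45 Joride District − 6h15m = 20:30 UTC (rolling into the previous day, 28 September 2032).
1 March 2032 is a Monday, so the first Sunday is March 7 and the third is March 21.
1 October 2032 is a Friday, so the first Sunday is October 3.
At the standard offset (UTC+11:00), 20:30 UTC + 11h = 07:30 Wyntara Isles standard time (rolling into the next day, 29 September 2032).
The standard-time date in Wyntara Isles, 29 September 2032, falls between 21 March and 3 October, so daylight saving is in effect and Wyntara Isles is at UTC+12:00.
20:30 UTC + 12h = 08:30 Wyntara Isles (rolling into the next day, 29 September 2032).

08:30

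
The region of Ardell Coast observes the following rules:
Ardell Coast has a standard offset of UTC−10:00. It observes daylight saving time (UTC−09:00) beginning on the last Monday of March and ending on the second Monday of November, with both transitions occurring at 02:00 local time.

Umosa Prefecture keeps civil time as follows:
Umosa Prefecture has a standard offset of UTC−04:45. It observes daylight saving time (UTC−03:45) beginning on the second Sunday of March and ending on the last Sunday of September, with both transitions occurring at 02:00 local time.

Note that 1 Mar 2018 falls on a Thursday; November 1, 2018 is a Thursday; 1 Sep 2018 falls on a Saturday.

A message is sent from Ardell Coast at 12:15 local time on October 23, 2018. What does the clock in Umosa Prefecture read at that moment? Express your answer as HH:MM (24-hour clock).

1 March 2018 is a Thursday, so Mondays fall on 5, 12, 19, 26; the last is March 26.
1 November 2018 is a Thursday, so the first Monday is November 5 and the second is November 12.
October 23, 2018 falls between 26 March and 12 November, so daylight saving is in effect and Ardell Coast is at UTC−09:00.
12:15 Ardell Coast + 9h = 21:15 UTC.
1 March 2018 is a Thursday, so the first Sunday is March 4 and the second is March 11.
1 September 2018 is a Saturday, so Sundays fall on 2, 9, 16, 23, 30; the last is September 30.
At the standard offset (UTC−04:45), 21:15 UTC − 4h45m = 16:30 Umosa Prefecture standard time.
The standard-time date in Umosa Prefecture, October 23, 2018, is outside the daylight-saving period (11 March – 30 September), so Umosa Prefecture is on standard time, UTC−04:45.
21:15 UTC − 4h45m = 16:30 Umosa Prefecture.

16:30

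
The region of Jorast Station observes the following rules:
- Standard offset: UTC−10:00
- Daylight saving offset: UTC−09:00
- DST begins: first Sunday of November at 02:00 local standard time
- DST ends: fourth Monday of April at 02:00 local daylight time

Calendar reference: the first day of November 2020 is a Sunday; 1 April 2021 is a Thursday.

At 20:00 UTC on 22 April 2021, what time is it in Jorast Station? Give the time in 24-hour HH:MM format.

11:00

1 November 2020 is a Sunday, so the first Sunday is November 1.
1 April 2021 is a Thursday, so the first Monday is April 5 and the fourth is April 26.
At the standard offset (UTC−10:00), 20:00 UTC − 10h = 10:00 Jorast Station standard time.
The standard-time date in Jorast Station, 22 April 2021, lies within the daylight-saving period (1 November 2020 – 26 April 2021), so Jorast Station is on daylight time, UTC−09:00.
20:00 UTC − 9h = 11:00 local.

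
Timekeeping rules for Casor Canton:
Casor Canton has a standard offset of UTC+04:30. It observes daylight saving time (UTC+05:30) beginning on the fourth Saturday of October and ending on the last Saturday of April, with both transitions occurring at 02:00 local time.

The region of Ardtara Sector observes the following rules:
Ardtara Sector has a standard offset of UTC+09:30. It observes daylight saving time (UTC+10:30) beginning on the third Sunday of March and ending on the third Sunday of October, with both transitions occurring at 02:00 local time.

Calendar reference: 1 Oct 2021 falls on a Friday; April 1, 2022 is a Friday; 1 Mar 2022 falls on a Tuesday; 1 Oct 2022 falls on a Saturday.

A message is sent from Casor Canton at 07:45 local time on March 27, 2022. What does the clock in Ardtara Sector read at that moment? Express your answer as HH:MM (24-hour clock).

12:45

1 October 2021 is a Friday, so the first Saturday is October 2 and the fourth is October 23.
1 April 2022 is a Friday, so Saturdays fall on 2, 9, 16, 23, 30; the last is April 30.
Daylight saving runs 23 October 2021 – 30 April 2022; March 27, 2022 is inside that window, so Casor Canton is at UTC+05:30.
07:45 Casor Canton − 5h30m = 02:15 UTC.
1 March 2022 is a Tuesday, so the first Sunday is March 6 and the third is March 20.
1 October 2022 is a Saturday, so the first Sunday is October 2 and the third is October 16.
At the standard offset (UTC+09:30), 02:15 UTC + 9h30m = 11:45 Ardtara Sector standard time.
The standard-time date in Ardtara Sector, March 27, 2022, falls between 20 March and 16 October, so daylight saving is in effect and Ardtara Sector is at UTC+10:30.
02:15 UTC + 10h30m = 12:45 Ardtara Sector.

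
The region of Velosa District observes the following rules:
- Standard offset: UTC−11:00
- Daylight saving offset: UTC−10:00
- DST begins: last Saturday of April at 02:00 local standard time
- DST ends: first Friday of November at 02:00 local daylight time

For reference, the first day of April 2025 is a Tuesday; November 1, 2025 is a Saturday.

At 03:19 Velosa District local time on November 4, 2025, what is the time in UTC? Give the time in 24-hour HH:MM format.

13:19

1 April 2025 is a Tuesday, so Saturdays fall on 5, 12, 19, 26; the last is April 26.
1 November 2025 is a Saturday, so the first Friday is November 7.
Daylight saving runs 26 April – 7 November; November 4, 2025 is inside that window, so Velosa District is at UTC−10:00.
03:19 local + 10h = 13:19 UTC.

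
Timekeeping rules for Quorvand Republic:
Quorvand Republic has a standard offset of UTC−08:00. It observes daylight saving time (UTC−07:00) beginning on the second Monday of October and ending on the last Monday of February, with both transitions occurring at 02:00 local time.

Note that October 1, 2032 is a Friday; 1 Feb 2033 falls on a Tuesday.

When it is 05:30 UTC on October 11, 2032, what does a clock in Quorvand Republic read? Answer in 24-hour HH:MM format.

1 October 2032 is a Friday, so the first Monday is October 4 and the second is October 11.
1 February 2033 is a Tuesday, so Mondays fall on 7, 14, 21, 28; the last is February 28.
At the standard offset (UTC−08:00), 05:30 UTC − 8h = 21:30 Quorvand Republic standard time (rolling into the previous day, 10 October 2032).
The standard-time date in Quorvand Republic, October 10, 2032, is outside the daylight-saving period (11 October 2032 – 28 February 2033), so Quorvand Republic is on standard time, UTC−08:00.
05:30 UTC − 8h = 21:30 local (rolling into the previous day, 10 October 2032).

21:30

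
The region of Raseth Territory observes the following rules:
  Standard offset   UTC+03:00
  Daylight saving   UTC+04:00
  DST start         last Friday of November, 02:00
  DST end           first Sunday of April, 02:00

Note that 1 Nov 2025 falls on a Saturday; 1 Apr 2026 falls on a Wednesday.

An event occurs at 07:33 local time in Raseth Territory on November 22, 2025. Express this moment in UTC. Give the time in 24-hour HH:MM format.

1 November 2025 is a Saturday, so Fridays fall on 7, 14, 21, 28; the last is November 28.
1 April 2026 is a Wednesday, so the first Sunday is April 5.
Daylight saving runs 28 November 2025 – 5 April 2026; November 22, 2025 is outside that window, so Raseth Territory is on standard time at UTC+03:00.
07:33 local − 3h = 04:33 UTC.

04:33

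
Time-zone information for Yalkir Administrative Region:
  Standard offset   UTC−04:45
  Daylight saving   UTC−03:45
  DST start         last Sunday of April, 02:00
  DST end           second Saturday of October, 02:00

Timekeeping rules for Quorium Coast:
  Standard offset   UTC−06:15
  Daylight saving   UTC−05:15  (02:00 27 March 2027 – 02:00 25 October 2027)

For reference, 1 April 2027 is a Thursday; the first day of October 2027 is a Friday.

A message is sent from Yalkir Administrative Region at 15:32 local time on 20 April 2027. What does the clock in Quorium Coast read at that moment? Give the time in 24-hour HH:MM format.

15:02

1 April 2027 is a Thursday, so Sundays fall on 4, 11, 18, 25; the last is April 25.
1 October 2027 is a Friday, so the first Saturday is October 2 and the second is October 9.
20 April 2027 does not fall between 25 April and 9 October, so daylight saving is not in effect and Yalkir Administrative Region is at UTC−04:45.
15:32 Yalkir Administrative Region + 4h45m = 20:17 UTC.
At the standard offset (UTC−06:15), 20:17 UTC − 6h15m = 14:02 Quorium Coast standard time.
Daylight saving runs 27 March – 25 October; the standard-time date in Quorium Coast, 20 April 2027, is inside that window, so Quorium Coast is at UTC−05:15.
20:17 UTC − 5h15m = 15:02 Quorium Coast.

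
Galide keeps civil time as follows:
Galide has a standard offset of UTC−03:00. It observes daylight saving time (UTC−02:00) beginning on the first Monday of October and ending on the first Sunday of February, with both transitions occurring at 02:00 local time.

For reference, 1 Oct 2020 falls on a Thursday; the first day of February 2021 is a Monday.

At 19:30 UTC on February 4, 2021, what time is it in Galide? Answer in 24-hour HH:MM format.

17:30

1 October 2020 is a Thursday, so the first Monday is October 5.
1 February 2021 is a Monday, so the first Sunday is February 7.
At the standard offset (UTC−03:00), 19:30 UTC − 3h = 16:30 Galide standard time.
Daylight saving runs 5 October 2020 – 7 February 2021; the standard-time date in Galide, February 4, 2021, is inside that window, so Galide is at UTC−02:00.
19:30 UTC − 2h = 17:30 local.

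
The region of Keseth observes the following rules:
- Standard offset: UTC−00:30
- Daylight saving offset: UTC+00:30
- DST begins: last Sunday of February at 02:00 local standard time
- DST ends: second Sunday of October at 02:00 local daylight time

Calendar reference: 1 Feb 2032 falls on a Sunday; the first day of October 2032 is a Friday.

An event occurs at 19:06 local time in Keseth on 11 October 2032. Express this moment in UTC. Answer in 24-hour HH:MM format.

19:36

1 February 2032 is a Sunday, so Sundays fall on 1, 8, 15, 22, 29; the last is February 29.
1 October 2032 is a Friday, so the first Sunday is October 3 and the second is October 10.
11 October 2032 is outside the daylight-saving period (29 February – 10 October), so Keseth is on standard time, UTC−00:30.
19:06 local + 0h30m = 19:36 UTC.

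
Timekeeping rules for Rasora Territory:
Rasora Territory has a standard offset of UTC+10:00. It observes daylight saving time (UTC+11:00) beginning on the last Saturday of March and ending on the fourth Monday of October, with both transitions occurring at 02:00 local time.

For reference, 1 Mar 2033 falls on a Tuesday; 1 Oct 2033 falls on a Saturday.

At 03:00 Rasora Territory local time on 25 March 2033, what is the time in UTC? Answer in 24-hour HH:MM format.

17:00

1 March 2033 is a Tuesday, so Saturdays fall on 5, 12, 19, 26; the last is March 26.
1 October 2033 is a Saturday, so the first Monday is October 3 and the fourth is October 24.
Daylight saving runs 26 March – 24 October; 25 March 2033 is outside that window, so Rasora Territory is on standard time at UTC+10:00.
03:00 local − 10h = 17:00 UTC (rolling into the previous day, 24 March 2033).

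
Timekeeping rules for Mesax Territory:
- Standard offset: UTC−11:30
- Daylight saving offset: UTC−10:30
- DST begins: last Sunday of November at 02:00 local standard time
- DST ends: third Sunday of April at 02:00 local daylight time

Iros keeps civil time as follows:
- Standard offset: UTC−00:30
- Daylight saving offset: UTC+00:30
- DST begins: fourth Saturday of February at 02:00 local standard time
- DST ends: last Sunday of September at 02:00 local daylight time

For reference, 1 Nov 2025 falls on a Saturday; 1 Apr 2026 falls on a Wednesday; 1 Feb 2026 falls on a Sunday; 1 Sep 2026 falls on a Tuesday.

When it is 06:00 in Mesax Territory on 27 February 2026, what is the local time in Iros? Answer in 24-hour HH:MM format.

1 November 2025 is a Saturday, so Sundays fall on 2, 9, 16, 23, 30; the last is November 30.
1 April 2026 is a Wednesday, so the first Sunday is April 5 and the third is April 19.
27 February 2026 lies within the daylight-saving period (30 November 2025 – 19 April 2026), so Mesax Territory is on daylight time, UTC−10:30.
06:00 Mesax Territory + 10h30m = 16:30 UTC.
1 February 2026 is a Sunday, so the first Saturday is February 7 and the fourth is February 28.
1 September 2026 is a Tuesday, so Sundays fall on 6, 13, 20, 27; the last is September 27.
At the standard offset (UTC−00:30), 16:30 UTC − 0h30m = 16:00 Iros standard time.
Daylight saving runs 28 February – 27 September; the standard-time date in Iros, 27 February 2026, is outside that window, so Iros is on standard time at UTC−00:30.
16:30 UTC − 0h30m = 16:00 Iros.

16:00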